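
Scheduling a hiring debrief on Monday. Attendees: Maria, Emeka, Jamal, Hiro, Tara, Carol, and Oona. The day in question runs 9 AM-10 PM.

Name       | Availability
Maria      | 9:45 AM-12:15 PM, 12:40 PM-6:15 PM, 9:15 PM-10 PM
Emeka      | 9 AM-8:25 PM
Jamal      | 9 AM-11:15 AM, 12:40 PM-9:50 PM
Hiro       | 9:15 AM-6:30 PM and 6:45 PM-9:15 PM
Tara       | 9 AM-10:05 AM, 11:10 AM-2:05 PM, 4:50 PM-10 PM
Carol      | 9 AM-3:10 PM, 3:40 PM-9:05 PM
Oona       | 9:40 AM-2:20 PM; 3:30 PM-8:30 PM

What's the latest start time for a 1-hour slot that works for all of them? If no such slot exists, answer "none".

Maria ∩ Emeka: 09:45-12:15, 12:40-18:15.
Maria ∩ Emeka ∩ Jamal: 09:45-11:15, 12:40-18:15.
Maria ∩ Emeka ∩ Jamal ∩ Hiro: 09:45-11:15, 12:40-18:15.
Maria ∩ Emeka ∩ Jamal ∩ Hiro ∩ Tara: 09:45-10:05, 11:10-11:15, 12:40-14:05, 16:50-18:15.
Maria ∩ Emeka ∩ Jamal ∩ Hiro ∩ Tara ∩ Carol: 09:45-10:05, 11:10-11:15, 12:40-14:05, 16:50-18:15.
Maria ∩ Emeka ∩ Jamal ∩ Hiro ∩ Tara ∩ Carol ∩ Oona: 09:45-10:05, 11:10-11:15, 12:40-14:05, 16:50-18:15.
The last common window of at least 60 minutes is 16:50-18:15; a 60-minute meeting can start as late as 17:15 and still end by 18:15.

17:15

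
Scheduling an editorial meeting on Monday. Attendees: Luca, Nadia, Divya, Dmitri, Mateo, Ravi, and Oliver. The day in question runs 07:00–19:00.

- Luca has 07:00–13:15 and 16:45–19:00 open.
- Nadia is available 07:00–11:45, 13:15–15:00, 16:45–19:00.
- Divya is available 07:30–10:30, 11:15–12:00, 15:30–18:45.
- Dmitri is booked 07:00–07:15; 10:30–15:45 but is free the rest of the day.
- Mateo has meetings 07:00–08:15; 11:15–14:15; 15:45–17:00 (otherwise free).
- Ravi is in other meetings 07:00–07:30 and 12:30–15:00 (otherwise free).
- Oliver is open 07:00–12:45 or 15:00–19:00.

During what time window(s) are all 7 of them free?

Luca free: 07:00-13:15, 16:45-19:00.
Nadia free: 07:00-11:45, 13:15-15:00, 16:45-19:00.
Divya free: 07:30-10:30, 11:15-12:00, 15:30-18:45.
Dmitri free: 07:15-10:30, 15:45-19:00 (invert busy blocks within the working day).
Mateo free: 08:15-11:15, 14:15-15:45, 17:00-19:00 (invert busy blocks within the working day).
Ravi free: 07:30-12:30, 15:00-19:00 (invert busy blocks within the working day).
Oliver free: 07:00-12:45, 15:00-19:00.
Luca ∩ Nadia: 07:00-11:45, 16:45-19:00.
Luca ∩ Nadia ∩ Divya: 07:30-10:30, 11:15-11:45, 16:45-18:45.
Luca ∩ Nadia ∩ Divya ∩ Dmitri: 07:30-10:30, 16:45-18:45.
Luca ∩ Nadia ∩ Divya ∩ Dmitri ∩ Mateo: 08:15-10:30, 17:00-18:45.
Luca ∩ Nadia ∩ Divya ∩ Dmitri ∩ Mateo ∩ Ravi: 08:15-10:30, 17:00-18:45.
Luca ∩ Nadia ∩ Divya ∩ Dmitri ∩ Mateo ∩ Ravi ∩ Oliver: 08:15-10:30, 17:00-18:45.
So the common availability across everyone is 08:15-10:30, 17:00-18:45.

08:15-10:30, 17:00-18:45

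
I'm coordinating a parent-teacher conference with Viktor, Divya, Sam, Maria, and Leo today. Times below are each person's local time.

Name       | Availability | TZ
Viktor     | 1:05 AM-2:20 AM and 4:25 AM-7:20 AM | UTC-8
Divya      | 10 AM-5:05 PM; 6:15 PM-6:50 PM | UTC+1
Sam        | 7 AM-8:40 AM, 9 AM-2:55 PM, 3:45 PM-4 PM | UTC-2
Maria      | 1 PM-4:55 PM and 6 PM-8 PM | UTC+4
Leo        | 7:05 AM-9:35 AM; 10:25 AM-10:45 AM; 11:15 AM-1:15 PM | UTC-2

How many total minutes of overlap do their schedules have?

170

Viktor in UTC: 09:05-10:20, 12:25-15:20 (add 8h to convert from UTC-8).
Divya in UTC: 09:00-16:05, 17:15-17:50 (subtract 1h to convert from UTC+1).
Sam in UTC: 09:00-10:40, 11:00-16:55, 17:45-18:00 (add 2h to convert from UTC-2).
Maria in UTC: 09:00-12:55, 14:00-16:00 (subtract 4h to convert from UTC+4).
Leo in UTC: 09:05-11:35, 12:25-12:45, 13:15-15:15 (add 2h to convert from UTC-2).
Viktor ∩ Divya: 09:05-10:20, 12:25-15:20.
Viktor ∩ Divya ∩ Sam: 09:05-10:20, 12:25-15:20.
Viktor ∩ Divya ∩ Sam ∩ Maria: 09:05-10:20, 12:25-12:55, 14:00-15:20.
Viktor ∩ Divya ∩ Sam ∩ Maria ∩ Leo: 09:05-10:20, 12:25-12:45, 14:00-15:15.
Summing the common windows: 75 + 20 + 75 = 170 minutes.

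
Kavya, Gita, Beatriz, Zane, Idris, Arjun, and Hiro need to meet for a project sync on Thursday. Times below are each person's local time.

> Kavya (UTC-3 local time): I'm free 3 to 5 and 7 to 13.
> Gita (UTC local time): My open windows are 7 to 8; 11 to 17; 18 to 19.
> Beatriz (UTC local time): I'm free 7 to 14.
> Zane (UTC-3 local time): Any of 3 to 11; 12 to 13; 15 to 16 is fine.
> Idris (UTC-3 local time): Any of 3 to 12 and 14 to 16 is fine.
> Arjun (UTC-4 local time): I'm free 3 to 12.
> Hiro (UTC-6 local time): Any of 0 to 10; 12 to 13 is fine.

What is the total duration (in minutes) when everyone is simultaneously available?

240

Kavya in UTC: 06:00-08:00, 10:00-16:00 (add 3h to convert from UTC-3).
Gita in UTC: 07:00-08:00, 11:00-17:00, 18:00-19:00.
Beatriz in UTC: 07:00-14:00.
Zane in UTC: 06:00-14:00, 15:00-16:00, 18:00-19:00 (add 3h to convert from UTC-3).
Idris in UTC: 06:00-15:00, 17:00-19:00 (add 3h to convert from UTC-3).
Arjun in UTC: 07:00-16:00 (add 4h to convert from UTC-4).
Hiro in UTC: 06:00-16:00, 18:00-19:00 (add 6h to convert from UTC-6).
Kavya ∩ Gita: 07:00-08:00, 11:00-16:00.
Kavya ∩ Gita ∩ Beatriz: 07:00-08:00, 11:00-14:00.
Kavya ∩ Gita ∩ Beatriz ∩ Zane: 07:00-08:00, 11:00-14:00.
Kavya ∩ Gita ∩ Beatriz ∩ Zane ∩ Idris: 07:00-08:00, 11:00-14:00.
Kavya ∩ Gita ∩ Beatriz ∩ Zane ∩ Idris ∩ Arjun: 07:00-08:00, 11:00-14:00.
Kavya ∩ Gita ∩ Beatriz ∩ Zane ∩ Idris ∩ Arjun ∩ Hiro: 07:00-08:00, 11:00-14:00.
Those are the intersection windows.
Summing the common windows: 60 + 180 = 240 minutes.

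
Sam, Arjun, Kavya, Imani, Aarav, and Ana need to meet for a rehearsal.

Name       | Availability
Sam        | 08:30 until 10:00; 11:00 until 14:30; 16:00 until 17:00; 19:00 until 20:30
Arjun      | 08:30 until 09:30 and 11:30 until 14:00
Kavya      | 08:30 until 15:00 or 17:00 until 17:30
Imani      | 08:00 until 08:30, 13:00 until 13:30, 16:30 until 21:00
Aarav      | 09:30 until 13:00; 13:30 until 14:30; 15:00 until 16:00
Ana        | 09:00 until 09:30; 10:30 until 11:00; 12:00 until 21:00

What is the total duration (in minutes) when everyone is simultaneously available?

Sam ∩ Arjun: 08:30-09:30, 11:30-14:00.
Sam ∩ Arjun ∩ Kavya: 08:30-09:30, 11:30-14:00.
Sam ∩ Arjun ∩ Kavya ∩ Imani: 13:00-13:30.
Sam ∩ Arjun ∩ Kavya ∩ Imani ∩ Aarav: ∅.
Sam ∩ Arjun ∩ Kavya ∩ Imani ∩ Aarav ∩ Ana: ∅.
There is no time when everyone is free.
There is no common window, so the total is 0 minutes.

0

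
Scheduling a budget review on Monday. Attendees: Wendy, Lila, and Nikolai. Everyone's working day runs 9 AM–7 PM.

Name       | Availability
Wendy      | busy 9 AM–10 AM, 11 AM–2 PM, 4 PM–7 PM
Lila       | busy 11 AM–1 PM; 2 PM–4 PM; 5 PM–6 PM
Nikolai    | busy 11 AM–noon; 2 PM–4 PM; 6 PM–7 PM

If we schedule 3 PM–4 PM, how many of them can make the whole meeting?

Wendy free: 10:00-11:00, 14:00-16:00 (invert busy blocks within the working day).
Lila free: 09:00-11:00, 13:00-14:00, 16:00-17:00, 18:00-19:00 (invert busy blocks within the working day).
Nikolai free: 09:00-11:00, 12:00-14:00, 16:00-18:00 (invert busy blocks within the working day).
Wendy can make the full 15:00-16:00 slot — that's 1.

1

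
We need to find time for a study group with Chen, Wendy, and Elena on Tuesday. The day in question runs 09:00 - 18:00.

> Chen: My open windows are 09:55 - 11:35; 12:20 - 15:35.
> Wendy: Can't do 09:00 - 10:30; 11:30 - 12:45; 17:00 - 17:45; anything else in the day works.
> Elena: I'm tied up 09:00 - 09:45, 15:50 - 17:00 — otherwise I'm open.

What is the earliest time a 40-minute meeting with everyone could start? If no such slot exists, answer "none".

Chen free: 09:55-11:35, 12:20-15:35.
Wendy free: 10:30-11:30, 12:45-17:00, 17:45-18:00 (invert busy blocks within the working day).
Elena free: 09:45-15:50, 17:00-18:00 (invert busy blocks within the working day).
Chen ∩ Wendy: 10:30-11:30, 12:45-15:35.
Chen ∩ Wendy ∩ Elena: 10:30-11:30, 12:45-15:35.
The first common window of at least 40 minutes is 10:30-11:30, so the earliest start is 10:30.

10:30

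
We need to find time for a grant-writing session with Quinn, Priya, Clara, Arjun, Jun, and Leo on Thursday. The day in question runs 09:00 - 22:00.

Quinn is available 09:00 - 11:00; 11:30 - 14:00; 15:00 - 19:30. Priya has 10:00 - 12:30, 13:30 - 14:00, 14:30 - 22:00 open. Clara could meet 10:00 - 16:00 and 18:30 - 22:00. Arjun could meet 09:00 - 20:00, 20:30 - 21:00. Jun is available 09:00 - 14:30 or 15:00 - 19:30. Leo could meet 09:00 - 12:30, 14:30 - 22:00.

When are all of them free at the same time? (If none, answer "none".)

10:00-11:00, 11:30-12:30, 15:00-16:00, 18:30-19:30

Quinn ∩ Priya: 10:00-11:00, 11:30-12:30, 13:30-14:00, 15:00-19:30.
Quinn ∩ Priya ∩ Clara: 10:00-11:00, 11:30-12:30, 13:30-14:00, 15:00-16:00, 18:30-19:30.
Quinn ∩ Priya ∩ Clara ∩ Arjun: 10:00-11:00, 11:30-12:30, 13:30-14:00, 15:00-16:00, 18:30-19:30.
Quinn ∩ Priya ∩ Clara ∩ Arjun ∩ Jun: 10:00-11:00, 11:30-12:30, 13:30-14:00, 15:00-16:00, 18:30-19:30.
Quinn ∩ Priya ∩ Clara ∩ Arjun ∩ Jun ∩ Leo: 10:00-11:00, 11:30-12:30, 15:00-16:00, 18:30-19:30.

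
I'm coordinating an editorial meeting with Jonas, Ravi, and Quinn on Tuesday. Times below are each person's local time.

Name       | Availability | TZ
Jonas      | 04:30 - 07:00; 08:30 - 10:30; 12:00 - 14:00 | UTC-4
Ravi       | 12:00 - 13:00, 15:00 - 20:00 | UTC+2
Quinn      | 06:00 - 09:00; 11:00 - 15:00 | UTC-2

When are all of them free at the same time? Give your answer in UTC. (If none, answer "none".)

10:00-11:00, 13:00-14:30, 16:00-17:00

Jonas in UTC: 08:30-11:00, 12:30-14:30, 16:00-18:00 (add 4h to convert from UTC-4).
Ravi in UTC: 10:00-11:00, 13:00-18:00 (subtract 2h to convert from UTC+2).
Quinn in UTC: 08:00-11:00, 13:00-17:00 (add 2h to convert from UTC-2).
Jonas ∩ Ravi: 10:00-11:00, 13:00-14:30, 16:00-18:00.
Jonas ∩ Ravi ∩ Quinn: 10:00-11:00, 13:00-14:30, 16:00-17:00.
Those are the intersection windows.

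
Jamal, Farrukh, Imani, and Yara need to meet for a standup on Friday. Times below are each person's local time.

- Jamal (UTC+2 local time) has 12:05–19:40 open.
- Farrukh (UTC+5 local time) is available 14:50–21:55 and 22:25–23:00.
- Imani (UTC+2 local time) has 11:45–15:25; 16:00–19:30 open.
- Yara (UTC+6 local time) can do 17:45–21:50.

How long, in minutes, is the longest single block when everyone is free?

Jamal in UTC: 10:05-17:40 (subtract 2h to convert from UTC+2).
Farrukh in UTC: 09:50-16:55, 17:25-18:00 (subtract 5h to convert from UTC+5).
Imani in UTC: 09:45-13:25, 14:00-17:30 (subtract 2h to convert from UTC+2).
Yara in UTC: 11:45-15:50 (subtract 6h to convert from UTC+6).
Jamal ∩ Farrukh: 10:05-16:55, 17:25-17:40.
Jamal ∩ Farrukh ∩ Imani: 10:05-13:25, 14:00-16:55, 17:25-17:30.
Jamal ∩ Farrukh ∩ Imani ∩ Yara: 11:45-13:25, 14:00-15:50.
The longest is 14:00-15:50 at 110 minutes.

110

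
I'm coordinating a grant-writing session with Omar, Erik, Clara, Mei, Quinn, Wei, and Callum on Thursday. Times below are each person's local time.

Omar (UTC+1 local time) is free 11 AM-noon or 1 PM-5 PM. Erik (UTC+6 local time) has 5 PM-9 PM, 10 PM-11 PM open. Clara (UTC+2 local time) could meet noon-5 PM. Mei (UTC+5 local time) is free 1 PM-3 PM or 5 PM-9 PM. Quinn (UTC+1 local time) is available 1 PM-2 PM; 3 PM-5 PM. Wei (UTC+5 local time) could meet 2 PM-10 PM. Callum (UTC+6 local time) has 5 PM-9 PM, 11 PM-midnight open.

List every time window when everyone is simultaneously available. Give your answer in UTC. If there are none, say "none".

Omar in UTC: 10:00-11:00, 12:00-16:00 (subtract 1h to convert from UTC+1).
Erik in UTC: 11:00-15:00, 16:00-17:00 (subtract 6h to convert from UTC+6).
Clara in UTC: 10:00-15:00 (subtract 2h to convert from UTC+2).
Mei in UTC: 08:00-10:00, 12:00-16:00 (subtract 5h to convert from UTC+5).
Quinn in UTC: 12:00-13:00, 14:00-16:00 (subtract 1h to convert from UTC+1).
Wei in UTC: 09:00-17:00 (subtract 5h to convert from UTC+5).
Callum in UTC: 11:00-15:00, 17:00-18:00 (subtract 6h to convert from UTC+6).
Omar ∩ Erik: 12:00-15:00.
Omar ∩ Erik ∩ Clara: 12:00-15:00.
Omar ∩ Erik ∩ Clara ∩ Mei: 12:00-15:00.
Omar ∩ Erik ∩ Clara ∩ Mei ∩ Quinn: 12:00-13:00, 14:00-15:00.
Omar ∩ Erik ∩ Clara ∩ Mei ∩ Quinn ∩ Wei: 12:00-13:00, 14:00-15:00.
Omar ∩ Erik ∩ Clara ∩ Mei ∩ Quinn ∩ Wei ∩ Callum: 12:00-13:00, 14:00-15:00.

12:00-13:00, 14:00-15:00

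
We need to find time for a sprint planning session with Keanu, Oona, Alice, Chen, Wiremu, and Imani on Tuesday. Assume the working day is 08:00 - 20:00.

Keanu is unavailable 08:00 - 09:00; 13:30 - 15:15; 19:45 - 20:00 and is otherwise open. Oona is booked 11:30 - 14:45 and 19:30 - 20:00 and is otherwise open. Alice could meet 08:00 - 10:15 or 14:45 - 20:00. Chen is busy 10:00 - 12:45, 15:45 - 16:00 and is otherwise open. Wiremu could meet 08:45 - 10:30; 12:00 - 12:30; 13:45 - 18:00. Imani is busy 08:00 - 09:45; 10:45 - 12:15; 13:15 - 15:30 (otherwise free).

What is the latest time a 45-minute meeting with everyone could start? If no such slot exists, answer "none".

17:15

Keanu free: 09:00-13:30, 15:15-19:45 (invert busy blocks within the working day).
Oona free: 08:00-11:30, 14:45-19:30 (invert busy blocks within the working day).
Alice free: 08:00-10:15, 14:45-20:00.
Chen free: 08:00-10:00, 12:45-15:45, 16:00-20:00 (invert busy blocks within the working day).
Wiremu free: 08:45-10:30, 12:00-12:30, 13:45-18:00.
Imani free: 09:45-10:45, 12:15-13:15, 15:30-20:00 (invert busy blocks within the working day).
Keanu ∩ Oona: 09:00-11:30, 15:15-19:30.
Keanu ∩ Oona ∩ Alice: 09:00-10:15, 15:15-19:30.
Keanu ∩ Oona ∩ Alice ∩ Chen: 09:00-10:00, 15:15-15:45, 16:00-19:30.
Keanu ∩ Oona ∩ Alice ∩ Chen ∩ Wiremu: 09:00-10:00, 15:15-15:45, 16:00-18:00.
Keanu ∩ Oona ∩ Alice ∩ Chen ∩ Wiremu ∩ Imani: 09:45-10:00, 15:30-15:45, 16:00-18:00.
The last common window of at least 45 minutes is 16:00-18:00; a 45-minute meeting can start as late as 17:15 and still end by 18:00.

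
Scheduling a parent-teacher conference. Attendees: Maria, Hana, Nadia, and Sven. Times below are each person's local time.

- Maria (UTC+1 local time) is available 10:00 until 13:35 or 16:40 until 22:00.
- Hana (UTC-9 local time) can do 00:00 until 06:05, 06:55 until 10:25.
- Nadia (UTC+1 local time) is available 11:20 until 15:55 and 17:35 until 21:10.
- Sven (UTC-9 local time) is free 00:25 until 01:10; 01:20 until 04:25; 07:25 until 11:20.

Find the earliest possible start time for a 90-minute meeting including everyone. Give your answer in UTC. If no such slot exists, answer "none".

Maria in UTC: 09:00-12:35, 15:40-21:00 (subtract 1h to convert from UTC+1).
Hana in UTC: 09:00-15:05, 15:55-19:25 (add 9h to convert from UTC-9).
Nadia in UTC: 10:20-14:55, 16:35-20:10 (subtract 1h to convert from UTC+1).
Sven in UTC: 09:25-10:10, 10:20-13:25, 16:25-20:20 (add 9h to convert from UTC-9).
Maria ∩ Hana: 09:00-12:35, 15:55-19:25.
Maria ∩ Hana ∩ Nadia: 10:20-12:35, 16:35-19:25.
Maria ∩ Hana ∩ Nadia ∩ Sven: 10:20-12:35, 16:35-19:25.
The first common window of at least 90 minutes is 10:20-12:35, so the earliest start is 10:20.

10:20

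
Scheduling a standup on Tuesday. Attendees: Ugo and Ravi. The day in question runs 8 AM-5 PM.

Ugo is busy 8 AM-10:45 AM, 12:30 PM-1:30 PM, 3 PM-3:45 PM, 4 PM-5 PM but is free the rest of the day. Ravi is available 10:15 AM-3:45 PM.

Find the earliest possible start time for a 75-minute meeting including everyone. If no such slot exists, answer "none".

10:45

Ugo free: 10:45-12:30, 13:30-15:00, 15:45-16:00 (invert busy blocks within the working day).
Ravi free: 10:15-15:45.
Ugo ∩ Ravi: 10:45-12:30, 13:30-15:00.
The first common window of at least 75 minutes is 10:45-12:30, so the earliest start is 10:45.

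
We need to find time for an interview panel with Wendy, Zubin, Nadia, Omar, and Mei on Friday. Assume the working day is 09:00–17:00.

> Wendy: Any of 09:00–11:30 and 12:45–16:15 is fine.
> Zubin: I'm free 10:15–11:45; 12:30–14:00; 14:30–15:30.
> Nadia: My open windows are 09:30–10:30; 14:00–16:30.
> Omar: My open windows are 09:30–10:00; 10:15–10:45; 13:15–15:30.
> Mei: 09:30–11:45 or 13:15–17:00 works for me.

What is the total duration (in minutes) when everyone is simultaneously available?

Wendy ∩ Zubin: 10:15-11:30, 12:45-14:00, 14:30-15:30.
Wendy ∩ Zubin ∩ Nadia: 10:15-10:30, 14:30-15:30.
Wendy ∩ Zubin ∩ Nadia ∩ Omar: 10:15-10:30, 14:30-15:30.
Wendy ∩ Zubin ∩ Nadia ∩ Omar ∩ Mei: 10:15-10:30, 14:30-15:30.
Those are the intersection windows.
Summing the common windows: 15 + 60 = 75 minutes.

75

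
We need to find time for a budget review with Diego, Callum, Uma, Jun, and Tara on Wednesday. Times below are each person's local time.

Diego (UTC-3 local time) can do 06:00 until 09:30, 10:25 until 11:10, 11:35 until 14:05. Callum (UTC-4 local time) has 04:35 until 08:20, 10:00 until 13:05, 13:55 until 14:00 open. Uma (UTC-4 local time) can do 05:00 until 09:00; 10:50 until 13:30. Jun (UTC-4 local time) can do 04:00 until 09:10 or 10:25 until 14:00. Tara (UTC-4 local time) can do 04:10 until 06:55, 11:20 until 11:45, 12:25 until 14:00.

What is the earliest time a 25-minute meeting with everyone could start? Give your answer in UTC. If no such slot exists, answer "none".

Diego in UTC: 09:00-12:30, 13:25-14:10, 14:35-17:05 (add 3h to convert from UTC-3).
Callum in UTC: 08:35-12:20, 14:00-17:05, 17:55-18:00 (add 4h to convert from UTC-4).
Uma in UTC: 09:00-13:00, 14:50-17:30 (add 4h to convert from UTC-4).
Jun in UTC: 08:00-13:10, 14:25-18:00 (add 4h to convert from UTC-4).
Tara in UTC: 08:10-10:55, 15:20-15:45, 16:25-18:00 (add 4h to convert from UTC-4).
Diego ∩ Callum: 09:00-12:20, 14:00-14:10, 14:35-17:05.
Diego ∩ Callum ∩ Uma: 09:00-12:20, 14:50-17:05.
Diego ∩ Callum ∩ Uma ∩ Jun: 09:00-12:20, 14:50-17:05.
Diego ∩ Callum ∩ Uma ∩ Jun ∩ Tara: 09:00-10:55, 15:20-15:45, 16:25-17:05.
Those are the intersection windows.
The first common window of at least 25 minutes is 09:00-10:55, so the earliest start is 09:00.

09:00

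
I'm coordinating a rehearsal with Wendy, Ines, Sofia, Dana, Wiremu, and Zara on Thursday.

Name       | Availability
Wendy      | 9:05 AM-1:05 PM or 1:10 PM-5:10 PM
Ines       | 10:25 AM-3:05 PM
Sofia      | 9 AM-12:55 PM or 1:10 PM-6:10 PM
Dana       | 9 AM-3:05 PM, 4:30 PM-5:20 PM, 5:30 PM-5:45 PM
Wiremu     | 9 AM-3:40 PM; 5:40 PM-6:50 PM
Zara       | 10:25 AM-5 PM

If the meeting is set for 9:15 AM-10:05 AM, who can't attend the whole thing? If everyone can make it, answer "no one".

Ines, Zara

Wendy: free for 09:15-10:05. Ines: not fully free for 09:15-10:05. Sofia: free for 09:15-10:05. Dana: free for 09:15-10:05. Wiremu: free for 09:15-10:05. Zara: not fully free for 09:15-10:05.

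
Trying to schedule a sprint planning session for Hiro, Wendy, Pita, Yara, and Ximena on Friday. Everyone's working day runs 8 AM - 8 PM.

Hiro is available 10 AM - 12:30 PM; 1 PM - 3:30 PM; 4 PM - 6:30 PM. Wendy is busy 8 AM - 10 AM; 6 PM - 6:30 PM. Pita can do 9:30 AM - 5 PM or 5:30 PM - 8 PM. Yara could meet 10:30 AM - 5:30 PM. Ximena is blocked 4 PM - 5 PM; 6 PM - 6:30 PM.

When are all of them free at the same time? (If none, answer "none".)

10:30-12:30, 13:00-15:30

Hiro free: 10:00-12:30, 13:00-15:30, 16:00-18:30.
Wendy free: 10:00-18:00, 18:30-20:00 (invert busy blocks within the working day).
Pita free: 09:30-17:00, 17:30-20:00.
Yara free: 10:30-17:30.
Ximena free: 08:00-16:00, 17:00-18:00, 18:30-20:00 (invert busy blocks within the working day).
Hiro ∩ Wendy: 10:00-12:30, 13:00-15:30, 16:00-18:00.
Hiro ∩ Wendy ∩ Pita: 10:00-12:30, 13:00-15:30, 16:00-17:00, 17:30-18:00.
Hiro ∩ Wendy ∩ Pita ∩ Yara: 10:30-12:30, 13:00-15:30, 16:00-17:00.
Hiro ∩ Wendy ∩ Pita ∩ Yara ∩ Ximena: 10:30-12:30, 13:00-15:30.
Those are the intersection windows.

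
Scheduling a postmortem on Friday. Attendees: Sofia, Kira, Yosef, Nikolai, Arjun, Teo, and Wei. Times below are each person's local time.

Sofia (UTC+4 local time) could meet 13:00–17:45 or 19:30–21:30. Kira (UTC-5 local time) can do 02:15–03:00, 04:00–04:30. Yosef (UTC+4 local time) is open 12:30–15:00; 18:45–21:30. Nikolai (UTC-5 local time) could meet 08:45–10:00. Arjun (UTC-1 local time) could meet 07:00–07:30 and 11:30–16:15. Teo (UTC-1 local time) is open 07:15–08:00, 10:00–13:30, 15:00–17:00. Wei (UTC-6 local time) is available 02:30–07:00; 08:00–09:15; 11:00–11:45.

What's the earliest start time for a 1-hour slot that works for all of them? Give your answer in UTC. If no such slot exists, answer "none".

Sofia in UTC: 09:00-13:45, 15:30-17:30 (subtract 4h to convert from UTC+4).
Kira in UTC: 07:15-08:00, 09:00-09:30 (add 5h to convert from UTC-5).
Yosef in UTC: 08:30-11:00, 14:45-17:30 (subtract 4h to convert from UTC+4).
Nikolai in UTC: 13:45-15:00 (add 5h to convert from UTC-5).
Arjun in UTC: 08:00-08:30, 12:30-17:15 (add 1h to convert from UTC-1).
Teo in UTC: 08:15-09:00, 11:00-14:30, 16:00-18:00 (add 1h to convert from UTC-1).
Wei in UTC: 08:30-13:00, 14:00-15:15, 17:00-17:45 (add 6h to convert from UTC-6).
Sofia ∩ Kira: 09:00-09:30.
Sofia ∩ Kira ∩ Yosef: 09:00-09:30.
Sofia ∩ Kira ∩ Yosef ∩ Nikolai: ∅.
Sofia ∩ Kira ∩ Yosef ∩ Nikolai ∩ Arjun: ∅.
Sofia ∩ Kira ∩ Yosef ∩ Nikolai ∩ Arjun ∩ Teo: ∅.
Sofia ∩ Kira ∩ Yosef ∩ Nikolai ∩ Arjun ∩ Teo ∩ Wei: ∅.
There is no time when everyone is free.
No common window is at least 60 minutes long.

none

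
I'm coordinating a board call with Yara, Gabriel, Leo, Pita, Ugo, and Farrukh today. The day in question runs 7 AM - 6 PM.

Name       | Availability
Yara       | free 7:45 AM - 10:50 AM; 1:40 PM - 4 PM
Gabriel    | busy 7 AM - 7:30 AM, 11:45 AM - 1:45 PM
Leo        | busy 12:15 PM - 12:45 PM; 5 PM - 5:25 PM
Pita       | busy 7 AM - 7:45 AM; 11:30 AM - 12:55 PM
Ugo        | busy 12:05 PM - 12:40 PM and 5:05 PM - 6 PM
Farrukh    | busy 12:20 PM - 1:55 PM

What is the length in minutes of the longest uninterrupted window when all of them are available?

185

Yara free: 07:45-10:50, 13:40-16:00.
Gabriel free: 07:30-11:45, 13:45-18:00 (invert busy blocks within the working day).
Leo free: 07:00-12:15, 12:45-17:00, 17:25-18:00 (invert busy blocks within the working day).
Pita free: 07:45-11:30, 12:55-18:00 (invert busy blocks within the working day).
Ugo free: 07:00-12:05, 12:40-17:05 (invert busy blocks within the working day).
Farrukh free: 07:00-12:20, 13:55-18:00 (invert busy blocks within the working day).
Yara ∩ Gabriel: 07:45-10:50, 13:45-16:00.
Yara ∩ Gabriel ∩ Leo: 07:45-10:50, 13:45-16:00.
Yara ∩ Gabriel ∩ Leo ∩ Pita: 07:45-10:50, 13:45-16:00.
Yara ∩ Gabriel ∩ Leo ∩ Pita ∩ Ugo: 07:45-10:50, 13:45-16:00.
Yara ∩ Gabriel ∩ Leo ∩ Pita ∩ Ugo ∩ Farrukh: 07:45-10:50, 13:55-16:00.
Those are the intersection windows.
The longest is 07:45-10:50 at 185 minutes.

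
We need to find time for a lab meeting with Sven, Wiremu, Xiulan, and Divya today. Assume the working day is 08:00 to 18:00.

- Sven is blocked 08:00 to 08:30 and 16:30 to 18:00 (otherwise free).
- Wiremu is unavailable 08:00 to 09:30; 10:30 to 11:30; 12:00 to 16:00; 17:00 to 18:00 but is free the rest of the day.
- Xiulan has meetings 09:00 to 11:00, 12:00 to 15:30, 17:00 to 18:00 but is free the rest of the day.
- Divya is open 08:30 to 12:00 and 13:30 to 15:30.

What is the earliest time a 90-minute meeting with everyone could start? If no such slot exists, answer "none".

none

Sven free: 08:30-16:30 (invert busy blocks within the working day).
Wiremu free: 09:30-10:30, 11:30-12:00, 16:00-17:00 (invert busy blocks within the working day).
Xiulan free: 08:00-09:00, 11:00-12:00, 15:30-17:00 (invert busy blocks within the working day).
Divya free: 08:30-12:00, 13:30-15:30.
Sven ∩ Wiremu: 09:30-10:30, 11:30-12:00, 16:00-16:30.
Sven ∩ Wiremu ∩ Xiulan: 11:30-12:00, 16:00-16:30.
Sven ∩ Wiremu ∩ Xiulan ∩ Divya: 11:30-12:00.
Those are the intersection windows.
No common window is at least 90 minutes long.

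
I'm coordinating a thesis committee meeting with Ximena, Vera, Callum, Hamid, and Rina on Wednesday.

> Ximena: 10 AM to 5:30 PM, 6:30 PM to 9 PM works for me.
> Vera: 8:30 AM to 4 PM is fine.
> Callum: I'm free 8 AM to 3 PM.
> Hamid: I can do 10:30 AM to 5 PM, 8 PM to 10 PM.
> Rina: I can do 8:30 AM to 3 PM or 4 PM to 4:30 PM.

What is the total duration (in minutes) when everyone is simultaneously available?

270

Ximena ∩ Vera: 10:00-16:00.
Ximena ∩ Vera ∩ Callum: 10:00-15:00.
Ximena ∩ Vera ∩ Callum ∩ Hamid: 10:30-15:00.
Ximena ∩ Vera ∩ Callum ∩ Hamid ∩ Rina: 10:30-15:00.
That's a single block of 270 minutes.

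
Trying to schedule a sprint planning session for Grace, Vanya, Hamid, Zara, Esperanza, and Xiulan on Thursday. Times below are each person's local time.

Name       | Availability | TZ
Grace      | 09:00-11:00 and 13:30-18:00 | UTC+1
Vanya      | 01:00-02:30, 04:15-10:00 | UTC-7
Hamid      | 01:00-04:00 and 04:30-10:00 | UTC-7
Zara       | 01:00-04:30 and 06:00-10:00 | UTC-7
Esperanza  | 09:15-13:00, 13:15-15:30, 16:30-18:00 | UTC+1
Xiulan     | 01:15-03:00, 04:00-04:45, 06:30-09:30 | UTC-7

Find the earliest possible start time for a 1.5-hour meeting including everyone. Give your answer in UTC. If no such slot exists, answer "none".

none

Grace in UTC: 08:00-10:00, 12:30-17:00 (subtract 1h to convert from UTC+1).
Vanya in UTC: 08:00-09:30, 11:15-17:00 (add 7h to convert from UTC-7).
Hamid in UTC: 08:00-11:00, 11:30-17:00 (add 7h to convert from UTC-7).
Zara in UTC: 08:00-11:30, 13:00-17:00 (add 7h to convert from UTC-7).
Esperanza in UTC: 08:15-12:00, 12:15-14:30, 15:30-17:00 (subtract 1h to convert from UTC+1).
Xiulan in UTC: 08:15-10:00, 11:00-11:45, 13:30-16:30 (add 7h to convert from UTC-7).
Grace ∩ Vanya: 08:00-09:30, 12:30-17:00.
Grace ∩ Vanya ∩ Hamid: 08:00-09:30, 12:30-17:00.
Grace ∩ Vanya ∩ Hamid ∩ Zara: 08:00-09:30, 13:00-17:00.
Grace ∩ Vanya ∩ Hamid ∩ Zara ∩ Esperanza: 08:15-09:30, 13:00-14:30, 15:30-17:00.
Grace ∩ Vanya ∩ Hamid ∩ Zara ∩ Esperanza ∩ Xiulan: 08:15-09:30, 13:30-14:30, 15:30-16:30.
No common window is at least 90 minutes long.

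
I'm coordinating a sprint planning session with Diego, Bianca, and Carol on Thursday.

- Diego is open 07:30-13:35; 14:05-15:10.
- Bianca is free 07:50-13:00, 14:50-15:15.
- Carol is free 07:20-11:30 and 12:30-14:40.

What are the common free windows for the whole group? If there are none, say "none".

07:50-11:30, 12:30-13:00

Diego ∩ Bianca: 07:50-13:00, 14:50-15:10.
Diego ∩ Bianca ∩ Carol: 07:50-11:30, 12:30-13:00.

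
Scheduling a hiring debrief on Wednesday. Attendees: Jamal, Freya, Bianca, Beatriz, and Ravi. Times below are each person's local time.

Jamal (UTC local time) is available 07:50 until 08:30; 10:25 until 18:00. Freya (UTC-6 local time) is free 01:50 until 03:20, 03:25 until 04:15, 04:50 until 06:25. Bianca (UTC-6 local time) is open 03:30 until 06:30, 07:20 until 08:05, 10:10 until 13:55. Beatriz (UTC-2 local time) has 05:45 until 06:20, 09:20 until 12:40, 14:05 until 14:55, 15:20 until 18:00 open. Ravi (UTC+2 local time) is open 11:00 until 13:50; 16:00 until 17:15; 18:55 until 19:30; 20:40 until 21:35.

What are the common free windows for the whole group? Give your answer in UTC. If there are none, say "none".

11:20-11:50

Jamal in UTC: 07:50-08:30, 10:25-18:00.
Freya in UTC: 07:50-09:20, 09:25-10:15, 10:50-12:25 (add 6h to convert from UTC-6).
Bianca in UTC: 09:30-12:30, 13:20-14:05, 16:10-19:55 (add 6h to convert from UTC-6).
Beatriz in UTC: 07:45-08:20, 11:20-14:40, 16:05-16:55, 17:20-20:00 (add 2h to convert from UTC-2).
Ravi in UTC: 09:00-11:50, 14:00-15:15, 16:55-17:30, 18:40-19:35 (subtract 2h to convert from UTC+2).
Jamal ∩ Freya: 07:50-08:30, 10:50-12:25.
Jamal ∩ Freya ∩ Bianca: 10:50-12:25.
Jamal ∩ Freya ∩ Bianca ∩ Beatriz: 11:20-12:25.
Jamal ∩ Freya ∩ Bianca ∩ Beatriz ∩ Ravi: 11:20-11:50.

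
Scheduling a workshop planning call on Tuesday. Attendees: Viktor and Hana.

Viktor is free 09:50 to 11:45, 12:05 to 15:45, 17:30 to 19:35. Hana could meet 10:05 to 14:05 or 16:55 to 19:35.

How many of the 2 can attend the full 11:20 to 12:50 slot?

1

Hana can make the full 11:20-12:50 slot — that's 1.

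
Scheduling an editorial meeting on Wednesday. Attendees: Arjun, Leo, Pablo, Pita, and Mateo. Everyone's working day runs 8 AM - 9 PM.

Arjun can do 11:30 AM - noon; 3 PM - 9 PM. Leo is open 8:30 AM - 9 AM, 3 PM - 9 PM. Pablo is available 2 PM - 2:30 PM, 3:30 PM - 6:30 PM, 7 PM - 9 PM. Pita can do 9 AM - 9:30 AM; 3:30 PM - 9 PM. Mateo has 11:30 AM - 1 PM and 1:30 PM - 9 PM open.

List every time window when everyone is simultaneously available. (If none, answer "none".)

Arjun ∩ Leo: 15:00-21:00.
Arjun ∩ Leo ∩ Pablo: 15:30-18:30, 19:00-21:00.
Arjun ∩ Leo ∩ Pablo ∩ Pita: 15:30-18:30, 19:00-21:00.
Arjun ∩ Leo ∩ Pablo ∩ Pita ∩ Mateo: 15:30-18:30, 19:00-21:00.
Those are the intersection windows.

15:30-18:30, 19:00-21:00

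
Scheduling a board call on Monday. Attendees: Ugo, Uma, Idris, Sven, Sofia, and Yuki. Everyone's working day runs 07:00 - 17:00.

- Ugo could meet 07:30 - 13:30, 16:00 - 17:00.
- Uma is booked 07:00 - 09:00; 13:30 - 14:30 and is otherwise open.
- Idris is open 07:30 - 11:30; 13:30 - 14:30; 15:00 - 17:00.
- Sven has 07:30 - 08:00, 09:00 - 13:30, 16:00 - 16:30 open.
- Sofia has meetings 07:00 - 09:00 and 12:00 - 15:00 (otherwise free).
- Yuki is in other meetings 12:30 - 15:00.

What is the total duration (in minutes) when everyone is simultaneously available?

180

Ugo free: 07:30-13:30, 16:00-17:00.
Uma free: 09:00-13:30, 14:30-17:00 (invert busy blocks within the working day).
Idris free: 07:30-11:30, 13:30-14:30, 15:00-17:00.
Sven free: 07:30-08:00, 09:00-13:30, 16:00-16:30.
Sofia free: 09:00-12:00, 15:00-17:00 (invert busy blocks within the working day).
Yuki free: 07:00-12:30, 15:00-17:00 (invert busy blocks within the working day).
Ugo ∩ Uma: 09:00-13:30, 16:00-17:00.
Ugo ∩ Uma ∩ Idris: 09:00-11:30, 16:00-17:00.
Ugo ∩ Uma ∩ Idris ∩ Sven: 09:00-11:30, 16:00-16:30.
Ugo ∩ Uma ∩ Idris ∩ Sven ∩ Sofia: 09:00-11:30, 16:00-16:30.
Ugo ∩ Uma ∩ Idris ∩ Sven ∩ Sofia ∩ Yuki: 09:00-11:30, 16:00-16:30.
Summing the common windows: 150 + 30 = 180 minutes.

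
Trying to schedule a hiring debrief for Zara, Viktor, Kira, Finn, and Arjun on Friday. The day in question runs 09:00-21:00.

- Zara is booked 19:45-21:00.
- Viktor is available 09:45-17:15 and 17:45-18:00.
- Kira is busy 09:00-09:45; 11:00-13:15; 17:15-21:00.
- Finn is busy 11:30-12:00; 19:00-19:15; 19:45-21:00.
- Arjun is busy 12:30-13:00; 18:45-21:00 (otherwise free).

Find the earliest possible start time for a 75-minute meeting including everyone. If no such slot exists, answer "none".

09:45

Zara free: 09:00-19:45 (invert busy blocks within the working day).
Viktor free: 09:45-17:15, 17:45-18:00.
Kira free: 09:45-11:00, 13:15-17:15 (invert busy blocks within the working day).
Finn free: 09:00-11:30, 12:00-19:00, 19:15-19:45 (invert busy blocks within the working day).
Arjun free: 09:00-12:30, 13:00-18:45 (invert busy blocks within the working day).
Zara ∩ Viktor: 09:45-17:15, 17:45-18:00.
Zara ∩ Viktor ∩ Kira: 09:45-11:00, 13:15-17:15.
Zara ∩ Viktor ∩ Kira ∩ Finn: 09:45-11:00, 13:15-17:15.
Zara ∩ Viktor ∩ Kira ∩ Finn ∩ Arjun: 09:45-11:00, 13:15-17:15.
So the common availability across everyone is 09:45-11:00, 13:15-17:15.
The first common window of at least 75 minutes is 09:45-11:00, so the earliest start is 09:45.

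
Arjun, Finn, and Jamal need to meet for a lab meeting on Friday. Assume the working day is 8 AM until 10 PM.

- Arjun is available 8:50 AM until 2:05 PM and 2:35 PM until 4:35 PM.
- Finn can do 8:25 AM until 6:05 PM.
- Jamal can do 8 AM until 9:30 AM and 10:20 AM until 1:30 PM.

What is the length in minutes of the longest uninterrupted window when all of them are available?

Arjun ∩ Finn: 08:50-14:05, 14:35-16:35.
Arjun ∩ Finn ∩ Jamal: 08:50-09:30, 10:20-13:30.
Those are the intersection windows.
The longest is 10:20-13:30 at 190 minutes.

190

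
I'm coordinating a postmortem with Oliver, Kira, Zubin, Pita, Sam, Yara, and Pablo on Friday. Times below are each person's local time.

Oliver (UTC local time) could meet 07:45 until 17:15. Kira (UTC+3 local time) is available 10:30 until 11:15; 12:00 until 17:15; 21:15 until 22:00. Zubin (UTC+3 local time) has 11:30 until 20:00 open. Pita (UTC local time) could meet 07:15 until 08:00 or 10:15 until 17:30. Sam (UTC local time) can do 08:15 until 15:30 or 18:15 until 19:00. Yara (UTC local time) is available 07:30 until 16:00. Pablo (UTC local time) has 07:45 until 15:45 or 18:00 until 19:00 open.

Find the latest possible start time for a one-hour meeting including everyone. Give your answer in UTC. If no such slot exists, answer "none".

13:15

Oliver in UTC: 07:45-17:15.
Kira in UTC: 07:30-08:15, 09:00-14:15, 18:15-19:00 (subtract 3h to convert from UTC+3).
Zubin in UTC: 08:30-17:00 (subtract 3h to convert from UTC+3).
Pita in UTC: 07:15-08:00, 10:15-17:30.
Sam in UTC: 08:15-15:30, 18:15-19:00.
Yara in UTC: 07:30-16:00.
Pablo in UTC: 07:45-15:45, 18:00-19:00.
Oliver ∩ Kira: 07:45-08:15, 09:00-14:15.
Oliver ∩ Kira ∩ Zubin: 09:00-14:15.
Oliver ∩ Kira ∩ Zubin ∩ Pita: 10:15-14:15.
Oliver ∩ Kira ∩ Zubin ∩ Pita ∩ Sam: 10:15-14:15.
Oliver ∩ Kira ∩ Zubin ∩ Pita ∩ Sam ∩ Yara: 10:15-14:15.
Oliver ∩ Kira ∩ Zubin ∩ Pita ∩ Sam ∩ Yara ∩ Pablo: 10:15-14:15.
The last common window of at least 60 minutes is 10:15-14:15; a 60-minute meeting can start as late as 13:15 and still end by 14:15.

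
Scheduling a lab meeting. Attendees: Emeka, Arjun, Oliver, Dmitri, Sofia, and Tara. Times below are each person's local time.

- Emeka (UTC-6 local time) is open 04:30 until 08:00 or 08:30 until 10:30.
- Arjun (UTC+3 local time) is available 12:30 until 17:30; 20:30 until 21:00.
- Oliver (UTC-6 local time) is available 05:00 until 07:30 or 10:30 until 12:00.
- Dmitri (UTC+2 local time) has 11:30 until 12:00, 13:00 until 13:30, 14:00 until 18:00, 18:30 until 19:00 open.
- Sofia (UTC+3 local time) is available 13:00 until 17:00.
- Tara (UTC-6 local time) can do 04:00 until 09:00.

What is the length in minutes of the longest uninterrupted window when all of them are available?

90

Emeka in UTC: 10:30-14:00, 14:30-16:30 (add 6h to convert from UTC-6).
Arjun in UTC: 09:30-14:30, 17:30-18:00 (subtract 3h to convert from UTC+3).
Oliver in UTC: 11:00-13:30, 16:30-18:00 (add 6h to convert from UTC-6).
Dmitri in UTC: 09:30-10:00, 11:00-11:30, 12:00-16:00, 16:30-17:00 (subtract 2h to convert from UTC+2).
Sofia in UTC: 10:00-14:00 (subtract 3h to convert from UTC+3).
Tara in UTC: 10:00-15:00 (add 6h to convert from UTC-6).
Emeka ∩ Arjun: 10:30-14:00.
Emeka ∩ Arjun ∩ Oliver: 11:00-13:30.
Emeka ∩ Arjun ∩ Oliver ∩ Dmitri: 11:00-11:30, 12:00-13:30.
Emeka ∩ Arjun ∩ Oliver ∩ Dmitri ∩ Sofia: 11:00-11:30, 12:00-13:30.
Emeka ∩ Arjun ∩ Oliver ∩ Dmitri ∩ Sofia ∩ Tara: 11:00-11:30, 12:00-13:30.
The longest is 12:00-13:30 at 90 minutes.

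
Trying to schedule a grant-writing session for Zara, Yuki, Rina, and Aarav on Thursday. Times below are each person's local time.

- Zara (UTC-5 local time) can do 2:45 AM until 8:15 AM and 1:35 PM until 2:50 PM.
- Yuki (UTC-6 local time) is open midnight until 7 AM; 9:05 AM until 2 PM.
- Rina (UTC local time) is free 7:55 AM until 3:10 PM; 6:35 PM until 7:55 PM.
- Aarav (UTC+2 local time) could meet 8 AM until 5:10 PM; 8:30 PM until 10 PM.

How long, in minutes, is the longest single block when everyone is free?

305

Zara in UTC: 07:45-13:15, 18:35-19:50 (add 5h to convert from UTC-5).
Yuki in UTC: 06:00-13:00, 15:05-20:00 (add 6h to convert from UTC-6).
Rina in UTC: 07:55-15:10, 18:35-19:55.
Aarav in UTC: 06:00-15:10, 18:30-20:00 (subtract 2h to convert from UTC+2).
Zara ∩ Yuki: 07:45-13:00, 18:35-19:50.
Zara ∩ Yuki ∩ Rina: 07:55-13:00, 18:35-19:50.
Zara ∩ Yuki ∩ Rina ∩ Aarav: 07:55-13:00, 18:35-19:50.
Those are the intersection windows.
The longest is 07:55-13:00 at 305 minutes.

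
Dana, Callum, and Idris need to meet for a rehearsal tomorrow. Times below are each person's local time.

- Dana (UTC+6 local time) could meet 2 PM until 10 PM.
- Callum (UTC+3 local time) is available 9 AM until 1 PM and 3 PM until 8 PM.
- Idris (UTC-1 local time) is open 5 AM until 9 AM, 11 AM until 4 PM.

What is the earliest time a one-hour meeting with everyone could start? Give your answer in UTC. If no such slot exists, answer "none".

Dana in UTC: 08:00-16:00 (subtract 6h to convert from UTC+6).
Callum in UTC: 06:00-10:00, 12:00-17:00 (subtract 3h to convert from UTC+3).
Idris in UTC: 06:00-10:00, 12:00-17:00 (add 1h to convert from UTC-1).
Dana ∩ Callum: 08:00-10:00, 12:00-16:00.
Dana ∩ Callum ∩ Idris: 08:00-10:00, 12:00-16:00.
The first common window of at least 60 minutes is 08:00-10:00, so the earliest start is 08:00.

08:00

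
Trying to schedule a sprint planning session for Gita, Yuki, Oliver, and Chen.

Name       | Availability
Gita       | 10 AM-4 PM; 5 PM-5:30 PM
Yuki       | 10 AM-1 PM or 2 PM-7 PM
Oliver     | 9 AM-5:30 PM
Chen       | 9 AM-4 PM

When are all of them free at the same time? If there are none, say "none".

Gita ∩ Yuki: 10:00-13:00, 14:00-16:00, 17:00-17:30.
Gita ∩ Yuki ∩ Oliver: 10:00-13:00, 14:00-16:00, 17:00-17:30.
Gita ∩ Yuki ∩ Oliver ∩ Chen: 10:00-13:00, 14:00-16:00.
So the common availability across everyone is 10:00-13:00, 14:00-16:00.

10:00-13:00, 14:00-16:00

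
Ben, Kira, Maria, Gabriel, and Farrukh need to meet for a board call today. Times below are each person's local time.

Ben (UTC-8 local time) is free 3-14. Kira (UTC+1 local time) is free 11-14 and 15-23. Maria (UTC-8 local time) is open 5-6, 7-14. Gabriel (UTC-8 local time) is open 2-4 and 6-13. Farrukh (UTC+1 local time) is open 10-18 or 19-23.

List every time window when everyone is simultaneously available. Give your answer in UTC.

Ben in UTC: 11:00-22:00 (add 8h to convert from UTC-8).
Kira in UTC: 10:00-13:00, 14:00-22:00 (subtract 1h to convert from UTC+1).
Maria in UTC: 13:00-14:00, 15:00-22:00 (add 8h to convert from UTC-8).
Gabriel in UTC: 10:00-12:00, 14:00-21:00 (add 8h to convert from UTC-8).
Farrukh in UTC: 09:00-17:00, 18:00-22:00 (subtract 1h to convert from UTC+1).
Ben ∩ Kira: 11:00-13:00, 14:00-22:00.
Ben ∩ Kira ∩ Maria: 15:00-22:00.
Ben ∩ Kira ∩ Maria ∩ Gabriel: 15:00-21:00.
Ben ∩ Kira ∩ Maria ∩ Gabriel ∩ Farrukh: 15:00-17:00, 18:00-21:00.

15:00-17:00, 18:00-21:00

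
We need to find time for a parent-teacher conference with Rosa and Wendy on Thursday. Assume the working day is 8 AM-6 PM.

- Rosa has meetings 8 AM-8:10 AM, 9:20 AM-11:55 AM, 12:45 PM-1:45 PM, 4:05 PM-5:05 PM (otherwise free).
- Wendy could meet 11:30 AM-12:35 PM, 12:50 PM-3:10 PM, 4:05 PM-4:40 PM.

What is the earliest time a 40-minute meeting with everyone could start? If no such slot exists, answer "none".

11:55

Rosa free: 08:10-09:20, 11:55-12:45, 13:45-16:05, 17:05-18:00 (invert busy blocks within the working day).
Wendy free: 11:30-12:35, 12:50-15:10, 16:05-16:40.
Rosa ∩ Wendy: 11:55-12:35, 13:45-15:10.
The first common window of at least 40 minutes is 11:55-12:35, so the earliest start is 11:55.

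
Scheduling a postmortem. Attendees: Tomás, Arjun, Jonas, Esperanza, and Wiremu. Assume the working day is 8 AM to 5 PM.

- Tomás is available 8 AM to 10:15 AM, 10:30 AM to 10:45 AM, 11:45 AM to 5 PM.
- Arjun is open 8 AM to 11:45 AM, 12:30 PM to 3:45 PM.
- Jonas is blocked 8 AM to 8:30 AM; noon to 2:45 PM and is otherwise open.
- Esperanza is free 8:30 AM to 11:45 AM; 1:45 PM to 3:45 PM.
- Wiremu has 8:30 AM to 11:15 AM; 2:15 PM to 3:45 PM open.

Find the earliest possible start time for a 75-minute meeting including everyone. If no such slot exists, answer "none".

08:30

Tomás free: 08:00-10:15, 10:30-10:45, 11:45-17:00.
Arjun free: 08:00-11:45, 12:30-15:45.
Jonas free: 08:30-12:00, 14:45-17:00 (invert busy blocks within the working day).
Esperanza free: 08:30-11:45, 13:45-15:45.
Wiremu free: 08:30-11:15, 14:15-15:45.
Tomás ∩ Arjun: 08:00-10:15, 10:30-10:45, 12:30-15:45.
Tomás ∩ Arjun ∩ Jonas: 08:30-10:15, 10:30-10:45, 14:45-15:45.
Tomás ∩ Arjun ∩ Jonas ∩ Esperanza: 08:30-10:15, 10:30-10:45, 14:45-15:45.
Tomás ∩ Arjun ∩ Jonas ∩ Esperanza ∩ Wiremu: 08:30-10:15, 10:30-10:45, 14:45-15:45.
Those are the intersection windows.
The first common window of at least 75 minutes is 08:30-10:15, so the earliest start is 08:30.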